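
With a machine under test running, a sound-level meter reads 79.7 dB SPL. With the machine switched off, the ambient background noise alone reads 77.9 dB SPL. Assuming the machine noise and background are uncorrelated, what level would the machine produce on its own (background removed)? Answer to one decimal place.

75.0 dB SPL

Remove the background by subtracting linear intensities:
L_src = 10·log₁₀(10^(79.7/10) − 10^(77.9/10)) = 10·log₁₀(31670000) = 75.0 dB SPL.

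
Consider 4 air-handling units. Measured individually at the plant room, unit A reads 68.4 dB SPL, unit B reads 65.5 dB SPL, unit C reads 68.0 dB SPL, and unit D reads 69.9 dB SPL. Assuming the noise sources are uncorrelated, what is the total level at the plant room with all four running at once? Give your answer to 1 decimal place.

Add the sources as powers (linear), then convert back to dB:
L_total = 10·log₁₀(10^(68.4/10) + 10^(65.5/10) + 10^(68.0/10) + 10^(69.9/10)) = 10·log₁₀(26550000) = 74.2 dB SPL.

74.2 dB SPL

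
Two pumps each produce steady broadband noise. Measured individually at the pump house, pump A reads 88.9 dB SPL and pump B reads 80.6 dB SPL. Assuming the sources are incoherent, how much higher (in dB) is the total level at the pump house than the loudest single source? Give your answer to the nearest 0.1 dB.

Add the sources as powers (linear), then convert back to dB:
L_total = 10·log₁₀(10^(88.9/10) + 10^(80.6/10)) = 89.50 dB SPL.
Excess over the loudest (88.9 dB): 89.50 − 88.9 = 0.6 dB.

0.6 dB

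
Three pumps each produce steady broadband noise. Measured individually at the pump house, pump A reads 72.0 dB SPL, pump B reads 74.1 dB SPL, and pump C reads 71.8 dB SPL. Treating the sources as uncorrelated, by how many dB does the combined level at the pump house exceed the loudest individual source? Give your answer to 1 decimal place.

3.4 dB

Incoherent sources sum as intensities:
L_total = 10·log₁₀(10^(72.0/10) + 10^(74.1/10) + 10^(71.8/10)) = 77.53 dB SPL.
Excess over the loudest (74.1 dB): 77.53 − 74.1 = 3.4 dB.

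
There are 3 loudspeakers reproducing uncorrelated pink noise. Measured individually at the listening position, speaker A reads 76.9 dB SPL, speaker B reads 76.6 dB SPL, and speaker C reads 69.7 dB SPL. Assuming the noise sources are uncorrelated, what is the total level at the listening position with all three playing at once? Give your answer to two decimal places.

Add the sources as powers (linear), then convert back to dB:
L_total = 10·log₁₀(10^(76.9/10) + 10^(76.6/10) + 10^(69.7/10)) = 10·log₁₀(104000000) = 80.17 dB SPL.

80.17 dB SPL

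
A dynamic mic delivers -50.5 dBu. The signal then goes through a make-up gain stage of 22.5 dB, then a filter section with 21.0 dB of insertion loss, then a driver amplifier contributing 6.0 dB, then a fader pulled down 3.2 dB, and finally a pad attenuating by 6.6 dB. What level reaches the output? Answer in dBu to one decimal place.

In dB, series stages simply add:
-50.5 + 22.5 − 21.0 + 6.0 − 3.2 − 6.6 = -52.8 dBu.

-52.8 dBu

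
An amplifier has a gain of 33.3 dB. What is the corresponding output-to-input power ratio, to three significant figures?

Power ratio = 10^(dB/10).
10^(33.3/10) = 10^(3.330) = 2140.

2140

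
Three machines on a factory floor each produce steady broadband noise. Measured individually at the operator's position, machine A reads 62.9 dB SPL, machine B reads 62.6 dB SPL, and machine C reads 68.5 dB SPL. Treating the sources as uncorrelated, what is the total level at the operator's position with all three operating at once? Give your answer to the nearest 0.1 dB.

Add the sources as powers (linear), then convert back to dB:
L_total = 10·log₁₀(10^(62.9/10) + 10^(62.6/10) + 10^(68.5/10)) = 10·log₁₀(10850000) = 70.4 dB SPL.

70.4 dB SPL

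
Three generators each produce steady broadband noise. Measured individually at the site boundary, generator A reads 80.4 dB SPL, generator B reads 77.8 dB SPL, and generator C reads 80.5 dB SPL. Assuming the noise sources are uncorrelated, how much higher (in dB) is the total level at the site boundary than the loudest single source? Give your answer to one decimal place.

Uncorrelated sources add in intensity (power), not in dB.
L_total = 10·log₁₀(10^(80.4/10) + 10^(77.8/10) + 10^(80.5/10)) = 84.50 dB SPL.
Excess over the loudest (80.5 dB): 84.50 − 80.5 = 4.0 dB.

4.0 dB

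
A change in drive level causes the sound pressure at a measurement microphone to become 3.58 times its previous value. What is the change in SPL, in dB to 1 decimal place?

11.1 dB

SPL change from a pressure ratio uses the 20·log₁₀ form:
20·log₁₀(3.58) = 11.1 dB.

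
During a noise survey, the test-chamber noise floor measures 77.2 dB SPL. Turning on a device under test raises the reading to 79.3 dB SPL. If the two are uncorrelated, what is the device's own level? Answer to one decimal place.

Subtract intensities: L_src = 10·log₁₀(10^(L_total/10) − 10^(L_bg/10)).
L_src = 10·log₁₀(10^(79.3/10) − 10^(77.2/10)) = 10·log₁₀(32630000) = 75.1 dB SPL.

75.1 dB SPL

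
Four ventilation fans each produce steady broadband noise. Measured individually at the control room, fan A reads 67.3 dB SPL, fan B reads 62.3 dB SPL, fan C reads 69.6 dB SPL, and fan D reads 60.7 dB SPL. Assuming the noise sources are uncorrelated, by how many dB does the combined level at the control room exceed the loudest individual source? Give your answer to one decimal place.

Uncorrelated sources add in intensity (power), not in dB.
L_total = 10·log₁₀(10^(67.3/10) + 10^(62.3/10) + 10^(69.6/10) + 10^(60.7/10)) = 72.40 dB SPL.
Excess over the loudest (69.6 dB): 72.40 − 69.6 = 2.8 dB.

2.8 dB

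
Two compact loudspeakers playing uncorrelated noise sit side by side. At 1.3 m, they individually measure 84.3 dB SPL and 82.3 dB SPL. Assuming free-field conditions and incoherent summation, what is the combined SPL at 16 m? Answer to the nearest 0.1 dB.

64.6 dB SPL

Combined at 1.3 m: 10·log₁₀(10^(84.3/10)+10^(82.3/10)) = 86.42 dB SPL.
Then apply −20·log₁₀(16/1.3) = -21.80 dB → 64.6 dB SPL.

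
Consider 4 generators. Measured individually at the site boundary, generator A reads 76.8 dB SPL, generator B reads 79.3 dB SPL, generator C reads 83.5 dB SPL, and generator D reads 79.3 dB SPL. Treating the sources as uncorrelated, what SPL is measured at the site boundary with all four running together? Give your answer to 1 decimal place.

Add the sources as powers (linear), then convert back to dB:
L_total = 10·log₁₀(10^(76.8/10) + 10^(79.3/10) + 10^(83.5/10) + 10^(79.3/10)) = 10·log₁₀(442000000) = 86.5 dB SPL.

86.5 dB SPL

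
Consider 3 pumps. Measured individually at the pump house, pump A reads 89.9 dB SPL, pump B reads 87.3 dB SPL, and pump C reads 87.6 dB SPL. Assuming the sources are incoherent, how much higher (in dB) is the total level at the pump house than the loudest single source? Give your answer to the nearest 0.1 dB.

Incoherent sources sum as intensities:
L_total = 10·log₁₀(10^(89.9/10) + 10^(87.3/10) + 10^(87.6/10)) = 93.20 dB SPL.
Excess over the loudest (89.9 dB): 93.20 − 89.9 = 3.3 dB.

3.3 dB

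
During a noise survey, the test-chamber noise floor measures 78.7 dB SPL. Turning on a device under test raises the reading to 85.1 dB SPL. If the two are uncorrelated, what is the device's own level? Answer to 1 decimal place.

84.0 dB SPL

Subtract intensities: L_src = 10·log₁₀(10^(L_total/10) − 10^(L_bg/10)).
L_src = 10·log₁₀(10^(85.1/10) − 10^(78.7/10)) = 10·log₁₀(249500000) = 84.0 dB SPL.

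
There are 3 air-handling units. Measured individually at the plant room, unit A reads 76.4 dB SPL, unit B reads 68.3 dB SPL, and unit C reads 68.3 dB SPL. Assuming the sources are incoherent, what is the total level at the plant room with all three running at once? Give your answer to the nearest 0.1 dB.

Incoherent sources sum as intensities:
L_total = 10·log₁₀(10^(76.4/10) + 10^(68.3/10) + 10^(68.3/10)) = 10·log₁₀(57170000) = 77.6 dB SPL.

77.6 dB SPL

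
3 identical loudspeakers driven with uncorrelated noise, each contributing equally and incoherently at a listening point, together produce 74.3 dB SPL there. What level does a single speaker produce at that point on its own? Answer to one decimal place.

3 equal incoherent sources add 10·log₁₀(3) = 4.77 dB over one source.
L_one = 74.3 − 4.77 = 69.5 dB SPL.

69.5 dB SPL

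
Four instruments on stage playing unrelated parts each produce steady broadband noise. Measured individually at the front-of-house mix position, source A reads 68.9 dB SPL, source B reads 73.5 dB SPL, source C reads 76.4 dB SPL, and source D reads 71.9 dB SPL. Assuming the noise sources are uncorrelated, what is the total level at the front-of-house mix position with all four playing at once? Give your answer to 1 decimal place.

Add the sources as powers (linear), then convert back to dB:
L_total = 10·log₁₀(10^(68.9/10) + 10^(73.5/10) + 10^(76.4/10) + 10^(71.9/10)) = 10·log₁₀(89290000) = 79.5 dB SPL.

79.5 dB SPL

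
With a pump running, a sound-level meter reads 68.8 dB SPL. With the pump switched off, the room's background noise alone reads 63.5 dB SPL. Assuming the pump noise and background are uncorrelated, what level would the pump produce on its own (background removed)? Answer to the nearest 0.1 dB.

67.3 dB SPL

Background correction is a power subtraction:
L_src = 10·log₁₀(10^(68.8/10) − 10^(63.5/10)) = 10·log₁₀(5347000) = 67.3 dB SPL.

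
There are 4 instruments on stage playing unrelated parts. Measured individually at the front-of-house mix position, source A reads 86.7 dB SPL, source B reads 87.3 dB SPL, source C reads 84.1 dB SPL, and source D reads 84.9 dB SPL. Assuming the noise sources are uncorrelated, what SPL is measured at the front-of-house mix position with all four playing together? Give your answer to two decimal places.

91.96 dB SPL

Incoherent sources sum as intensities:
L_total = 10·log₁₀(10^(86.7/10) + 10^(87.3/10) + 10^(84.1/10) + 10^(84.9/10)) = 10·log₁₀(1571000000) = 91.96 dB SPL.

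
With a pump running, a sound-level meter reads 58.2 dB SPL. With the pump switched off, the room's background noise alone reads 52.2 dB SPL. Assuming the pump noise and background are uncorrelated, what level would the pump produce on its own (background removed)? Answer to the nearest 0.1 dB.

Remove the background by subtracting linear intensities:
L_src = 10·log₁₀(10^(58.2/10) − 10^(52.2/10)) = 10·log₁₀(494700) = 56.9 dB SPL.

56.9 dB SPL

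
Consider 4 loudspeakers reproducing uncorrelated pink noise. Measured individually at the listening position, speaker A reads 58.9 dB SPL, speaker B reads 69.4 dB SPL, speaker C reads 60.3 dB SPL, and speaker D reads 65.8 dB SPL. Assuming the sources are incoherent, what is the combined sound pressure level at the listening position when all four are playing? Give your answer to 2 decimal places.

Add the sources as powers (linear), then convert back to dB:
L_total = 10·log₁₀(10^(58.9/10) + 10^(69.4/10) + 10^(60.3/10) + 10^(65.8/10)) = 10·log₁₀(14360000) = 71.57 dB SPL.

71.57 dB SPL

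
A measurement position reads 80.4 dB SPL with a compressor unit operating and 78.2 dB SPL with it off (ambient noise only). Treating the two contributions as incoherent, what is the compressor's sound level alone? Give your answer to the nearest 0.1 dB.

Subtract intensities: L_src = 10·log₁₀(10^(L_total/10) − 10^(L_bg/10)).
L_src = 10·log₁₀(10^(80.4/10) − 10^(78.2/10)) = 10·log₁₀(43580000) = 76.4 dB SPL.

76.4 dB SPL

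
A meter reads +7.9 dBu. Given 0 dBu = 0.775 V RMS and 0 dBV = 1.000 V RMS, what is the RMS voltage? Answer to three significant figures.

V = 0.775 V × 10^(+7.9/20).
= 0.775 × 2.483 = 1.92 V.

1.92 V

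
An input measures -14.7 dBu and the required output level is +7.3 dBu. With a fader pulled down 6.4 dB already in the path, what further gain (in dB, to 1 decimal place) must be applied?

The required make-up gain is the shortfall in the dB sum.
G = +7.3 − (-14.7) + 6.4 = 28.4 dB.

28.4 dB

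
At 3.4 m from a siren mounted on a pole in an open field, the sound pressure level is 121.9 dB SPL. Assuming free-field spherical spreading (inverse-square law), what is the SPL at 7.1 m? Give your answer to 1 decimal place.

115.5 dB SPL

Inverse-square spreading gives ΔL = −20·log₁₀(d₂/d₁).
ΔL = −20·log₁₀(7.1/3.4) = -6.40 dB, so L₂ = 121.9 + (-6.40) = 115.5 dB SPL.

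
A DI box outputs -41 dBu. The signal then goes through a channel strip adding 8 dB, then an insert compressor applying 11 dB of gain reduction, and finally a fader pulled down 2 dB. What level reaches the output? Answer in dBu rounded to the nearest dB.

Gain stages sum in dB:
-41 + 8 − 11 − 2 = -46 dBu.

-46 dBu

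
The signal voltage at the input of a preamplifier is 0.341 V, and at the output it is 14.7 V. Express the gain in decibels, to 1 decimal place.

Voltage is an amplitude quantity, so gain = 20·log₁₀(V_out/V_in).
20·log₁₀(14.7/0.341) = 20·log₁₀(43.11) = 32.7 dB.

32.7 dB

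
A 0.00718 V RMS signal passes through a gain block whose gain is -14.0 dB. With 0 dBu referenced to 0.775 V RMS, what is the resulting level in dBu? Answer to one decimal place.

-54.7 dBu

Input level: 20·log₁₀(0.00718/0.775) = -40.66 dBu.
Output: -40.66 − 14.0 = -54.7 dBu.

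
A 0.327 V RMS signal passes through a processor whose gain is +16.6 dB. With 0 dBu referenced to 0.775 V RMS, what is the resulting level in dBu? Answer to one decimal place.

Input level: 20·log₁₀(0.327/0.775) = -7.50 dBu.
Output: -7.50 + 16.6 = +9.1 dBu.

+9.1 dBu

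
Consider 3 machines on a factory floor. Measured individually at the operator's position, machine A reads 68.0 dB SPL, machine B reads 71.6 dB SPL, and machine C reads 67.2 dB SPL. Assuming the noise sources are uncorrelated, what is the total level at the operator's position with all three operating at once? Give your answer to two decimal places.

Uncorrelated sources add in intensity (power), not in dB.
L_total = 10·log₁₀(10^(68.0/10) + 10^(71.6/10) + 10^(67.2/10)) = 10·log₁₀(26010000) = 74.15 dB SPL.

74.15 dB SPL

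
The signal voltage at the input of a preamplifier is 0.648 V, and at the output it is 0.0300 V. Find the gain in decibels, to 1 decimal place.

-26.7 dB

For a voltage ratio, dB = 20·log₁₀(V₂/V₁).
20·log₁₀(0.0300/0.648) = 20·log₁₀(0.04630) = -26.7 dB.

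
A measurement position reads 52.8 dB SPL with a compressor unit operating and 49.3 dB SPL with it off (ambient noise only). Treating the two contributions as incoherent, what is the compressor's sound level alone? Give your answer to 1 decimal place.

50.2 dB SPL

Background correction is a power subtraction:
L_src = 10·log₁₀(10^(52.8/10) − 10^(49.3/10)) = 10·log₁₀(105400) = 50.2 dB SPL.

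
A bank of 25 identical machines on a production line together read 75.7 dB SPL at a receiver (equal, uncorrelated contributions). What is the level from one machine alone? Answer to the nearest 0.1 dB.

61.7 dB SPL

25 equal incoherent sources add 10·log₁₀(25) = 13.98 dB over one source.
L_one = 75.7 − 13.98 = 61.7 dB SPL.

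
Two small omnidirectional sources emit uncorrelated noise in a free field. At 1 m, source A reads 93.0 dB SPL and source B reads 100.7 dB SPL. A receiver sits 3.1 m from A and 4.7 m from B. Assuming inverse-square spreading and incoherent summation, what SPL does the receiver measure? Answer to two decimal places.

88.69 dB SPL

At the listener: L_A = 93.0 − 20·log₁₀(3.1) = 83.173 dB; L_B = 100.7 − 20·log₁₀(4.7) = 87.258 dB.
Combined: 10·log₁₀(10^(83.173/10)+10^(87.258/10)) = 88.69 dB SPL.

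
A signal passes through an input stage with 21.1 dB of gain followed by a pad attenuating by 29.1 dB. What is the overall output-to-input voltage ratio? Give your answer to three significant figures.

Net gain = 21.1 + (−29.1) = -8.0 dB.
Voltage ratio = 10^(-8.0/20) = 0.398.

0.398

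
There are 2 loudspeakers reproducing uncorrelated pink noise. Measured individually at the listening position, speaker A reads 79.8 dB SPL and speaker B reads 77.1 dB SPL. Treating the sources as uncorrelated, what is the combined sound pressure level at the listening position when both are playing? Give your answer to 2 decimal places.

Add the sources as powers (linear), then convert back to dB:
L_total = 10·log₁₀(10^(79.8/10) + 10^(77.1/10)) = 10·log₁₀(146800000) = 81.67 dB SPL.

81.67 dB SPL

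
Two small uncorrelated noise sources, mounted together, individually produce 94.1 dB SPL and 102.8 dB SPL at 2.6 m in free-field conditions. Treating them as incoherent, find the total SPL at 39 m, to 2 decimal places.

Combined at 2.6 m: 10·log₁₀(10^(94.1/10)+10^(102.8/10)) = 103.350 dB SPL.
Then apply −20·log₁₀(39/2.6) = -23.522 dB → 79.83 dB SPL.

79.83 dB SPL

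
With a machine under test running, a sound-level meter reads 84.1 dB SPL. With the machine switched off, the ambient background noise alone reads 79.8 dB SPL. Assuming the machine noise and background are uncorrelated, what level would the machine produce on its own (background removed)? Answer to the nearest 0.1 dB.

Background correction is a power subtraction:
L_src = 10·log₁₀(10^(84.1/10) − 10^(79.8/10)) = 10·log₁₀(161500000) = 82.1 dB SPL.

82.1 dB SPL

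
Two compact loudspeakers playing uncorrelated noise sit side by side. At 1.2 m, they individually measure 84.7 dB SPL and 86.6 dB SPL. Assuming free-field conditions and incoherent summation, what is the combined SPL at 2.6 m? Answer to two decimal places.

Combined at 1.2 m: 10·log₁₀(10^(84.7/10)+10^(86.6/10)) = 88.763 dB SPL.
Then apply −20·log₁₀(2.6/1.2) = -6.716 dB → 82.05 dB SPL.

82.05 dB SPL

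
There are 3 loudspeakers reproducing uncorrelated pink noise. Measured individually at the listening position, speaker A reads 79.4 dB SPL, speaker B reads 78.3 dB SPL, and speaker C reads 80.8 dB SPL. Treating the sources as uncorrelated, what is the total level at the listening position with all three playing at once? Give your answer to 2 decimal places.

84.39 dB SPL

Uncorrelated sources add in intensity (power), not in dB.
L_total = 10·log₁₀(10^(79.4/10) + 10^(78.3/10) + 10^(80.8/10)) = 10·log₁₀(274900000) = 84.39 dB SPL.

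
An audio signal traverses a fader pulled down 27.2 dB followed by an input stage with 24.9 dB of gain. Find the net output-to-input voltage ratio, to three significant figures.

Net gain = (−27.2) + 24.9 = -2.3 dB.
Voltage ratio = 10^(-2.3/20) = 0.767.

0.767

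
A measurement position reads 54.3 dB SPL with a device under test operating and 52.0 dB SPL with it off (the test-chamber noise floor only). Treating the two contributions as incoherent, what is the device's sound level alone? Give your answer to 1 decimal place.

50.4 dB SPL

Remove the background by subtracting linear intensities:
L_src = 10·log₁₀(10^(54.3/10) − 10^(52.0/10)) = 10·log₁₀(110700) = 50.4 dB SPL.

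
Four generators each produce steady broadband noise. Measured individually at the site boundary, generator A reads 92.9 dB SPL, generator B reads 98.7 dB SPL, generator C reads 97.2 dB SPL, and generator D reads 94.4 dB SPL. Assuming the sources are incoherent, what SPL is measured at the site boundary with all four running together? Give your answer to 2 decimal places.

Incoherent sources sum as intensities:
L_total = 10·log₁₀(10^(92.9/10) + 10^(98.7/10) + 10^(97.2/10) + 10^(94.4/10)) = 10·log₁₀(17365000000) = 102.40 dB SPL.

102.40 dB SPL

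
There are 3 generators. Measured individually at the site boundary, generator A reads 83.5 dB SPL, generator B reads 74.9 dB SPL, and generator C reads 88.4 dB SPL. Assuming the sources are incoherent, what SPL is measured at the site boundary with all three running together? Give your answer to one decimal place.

Uncorrelated sources add in intensity (power), not in dB.
L_total = 10·log₁₀(10^(83.5/10) + 10^(74.9/10) + 10^(88.4/10)) = 10·log₁₀(946600000) = 89.8 dB SPL.

89.8 dB SPL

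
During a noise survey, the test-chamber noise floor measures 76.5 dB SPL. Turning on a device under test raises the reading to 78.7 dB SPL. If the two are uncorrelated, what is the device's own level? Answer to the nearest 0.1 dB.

Subtract intensities: L_src = 10·log₁₀(10^(L_total/10) − 10^(L_bg/10)).
L_src = 10·log₁₀(10^(78.7/10) − 10^(76.5/10)) = 10·log₁₀(29460000) = 74.7 dB SPL.

74.7 dB SPL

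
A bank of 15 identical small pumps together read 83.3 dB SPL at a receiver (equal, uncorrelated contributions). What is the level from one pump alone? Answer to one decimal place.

15 equal incoherent sources add 10·log₁₀(15) = 11.76 dB over one source.
L_one = 83.3 − 11.76 = 71.5 dB SPL.

71.5 dB SPL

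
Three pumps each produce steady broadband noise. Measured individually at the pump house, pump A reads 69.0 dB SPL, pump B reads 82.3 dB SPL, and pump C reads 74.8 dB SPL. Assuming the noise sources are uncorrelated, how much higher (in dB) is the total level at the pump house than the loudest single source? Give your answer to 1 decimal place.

0.9 dB

Incoherent sources sum as intensities:
L_total = 10·log₁₀(10^(69.0/10) + 10^(82.3/10) + 10^(74.8/10)) = 83.18 dB SPL.
Excess over the loudest (82.3 dB): 83.18 − 82.3 = 0.9 dB.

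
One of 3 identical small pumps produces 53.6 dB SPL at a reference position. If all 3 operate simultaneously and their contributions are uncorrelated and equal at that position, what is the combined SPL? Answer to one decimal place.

3 equal incoherent sources raise the level by 10·log₁₀(3) = 4.77 dB.
L_total = 53.6 + 4.77 = 58.4 dB SPL.

58.4 dB SPL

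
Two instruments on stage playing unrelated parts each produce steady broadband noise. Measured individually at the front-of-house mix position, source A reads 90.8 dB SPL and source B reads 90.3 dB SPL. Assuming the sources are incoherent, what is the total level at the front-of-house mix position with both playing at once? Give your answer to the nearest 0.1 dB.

93.6 dB SPL

Incoherent sources sum as intensities:
L_total = 10·log₁₀(10^(90.8/10) + 10^(90.3/10)) = 10·log₁₀(2274000000) = 93.6 dB SPL.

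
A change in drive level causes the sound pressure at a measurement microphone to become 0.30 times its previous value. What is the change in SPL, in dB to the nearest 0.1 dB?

-10.5 dB

SPL change from a pressure ratio uses the 20·log₁₀ form:
20·log₁₀(0.30) = -10.5 dB.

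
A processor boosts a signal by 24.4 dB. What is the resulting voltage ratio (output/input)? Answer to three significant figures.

16.6

Voltage ratio = 10^(dB/20).
10^(24.4/20) = 10^(1.220) = 16.6.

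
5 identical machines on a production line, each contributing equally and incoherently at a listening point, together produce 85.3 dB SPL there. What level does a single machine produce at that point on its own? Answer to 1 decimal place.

5 equal incoherent sources add 10·log₁₀(5) = 6.99 dB over one source.
L_one = 85.3 − 6.99 = 78.3 dB SPL.

78.3 dB SPL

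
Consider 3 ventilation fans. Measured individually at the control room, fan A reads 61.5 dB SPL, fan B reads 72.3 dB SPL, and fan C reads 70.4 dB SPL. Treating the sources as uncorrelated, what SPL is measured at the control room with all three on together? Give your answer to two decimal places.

Add the sources as powers (linear), then convert back to dB:
L_total = 10·log₁₀(10^(61.5/10) + 10^(72.3/10) + 10^(70.4/10)) = 10·log₁₀(29360000) = 74.68 dB SPL.

74.68 dB SPL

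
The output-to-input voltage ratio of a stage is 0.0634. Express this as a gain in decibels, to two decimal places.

Voltage is an amplitude quantity, so gain = 20·log₁₀(V_out/V_in).
20·log₁₀(0.0634) = -23.96 dB.

-23.96 dB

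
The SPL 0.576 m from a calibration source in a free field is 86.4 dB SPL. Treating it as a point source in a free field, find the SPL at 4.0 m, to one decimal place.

For a point source in a free field, ΔL = −20·log₁₀(d₂/d₁).
ΔL = −20·log₁₀(4.0/0.576) = -16.83 dB, so L₂ = 86.4 + (-16.83) = 69.6 dB SPL.

69.6 dB SPL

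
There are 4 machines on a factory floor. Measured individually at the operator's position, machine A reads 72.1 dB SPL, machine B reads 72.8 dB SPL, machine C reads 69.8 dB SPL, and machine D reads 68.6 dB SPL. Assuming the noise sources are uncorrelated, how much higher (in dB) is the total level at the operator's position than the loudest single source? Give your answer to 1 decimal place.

4.4 dB

Incoherent sources sum as intensities:
L_total = 10·log₁₀(10^(72.1/10) + 10^(72.8/10) + 10^(69.8/10) + 10^(68.6/10)) = 77.17 dB SPL.
Excess over the loudest (72.8 dB): 77.17 − 72.8 = 4.4 dB.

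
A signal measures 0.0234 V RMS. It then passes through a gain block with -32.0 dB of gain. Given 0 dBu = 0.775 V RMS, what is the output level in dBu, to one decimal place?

Input level: 20·log₁₀(0.0234/0.775) = -30.40 dBu.
Output: -30.40 − 32.0 = -62.4 dBu.

-62.4 dBu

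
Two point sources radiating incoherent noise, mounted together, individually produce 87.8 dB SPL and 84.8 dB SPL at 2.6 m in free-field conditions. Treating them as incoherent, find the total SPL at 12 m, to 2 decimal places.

76.28 dB SPL

Combined at 2.6 m: 10·log₁₀(10^(87.8/10)+10^(84.8/10)) = 89.564 dB SPL.
Then apply −20·log₁₀(12/2.6) = -13.284 dB → 76.28 dB SPL.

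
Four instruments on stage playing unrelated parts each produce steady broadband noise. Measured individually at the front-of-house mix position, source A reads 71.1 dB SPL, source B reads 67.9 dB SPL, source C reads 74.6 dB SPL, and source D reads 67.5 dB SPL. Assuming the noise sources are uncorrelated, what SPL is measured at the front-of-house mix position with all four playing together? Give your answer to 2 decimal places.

77.28 dB SPL

Uncorrelated sources add in intensity (power), not in dB.
L_total = 10·log₁₀(10^(71.1/10) + 10^(67.9/10) + 10^(74.6/10) + 10^(67.5/10)) = 10·log₁₀(53510000) = 77.28 dB SPL.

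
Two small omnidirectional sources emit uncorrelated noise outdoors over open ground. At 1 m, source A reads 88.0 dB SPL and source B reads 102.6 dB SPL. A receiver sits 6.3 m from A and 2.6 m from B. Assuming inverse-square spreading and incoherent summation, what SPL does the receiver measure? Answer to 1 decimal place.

At the listener: L_A = 88.0 − 20·log₁₀(6.3) = 72.01 dB; L_B = 102.6 − 20·log₁₀(2.6) = 94.30 dB.
Combined: 10·log₁₀(10^(72.01/10)+10^(94.30/10)) = 94.3 dB SPL.

94.3 dB SPL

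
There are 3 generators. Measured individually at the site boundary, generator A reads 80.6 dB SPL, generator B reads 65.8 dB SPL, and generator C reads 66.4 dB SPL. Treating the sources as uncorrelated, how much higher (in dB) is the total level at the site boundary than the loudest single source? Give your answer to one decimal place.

0.3 dB

Incoherent sources sum as intensities:
L_total = 10·log₁₀(10^(80.6/10) + 10^(65.8/10) + 10^(66.4/10)) = 80.90 dB SPL.
Excess over the loudest (80.6 dB): 80.90 − 80.6 = 0.3 dB.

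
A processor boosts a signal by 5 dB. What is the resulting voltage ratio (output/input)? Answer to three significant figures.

Voltage ratio = 10^(dB/20).
10^(5/20) = 10^(0.2500) = 1.78.

1.78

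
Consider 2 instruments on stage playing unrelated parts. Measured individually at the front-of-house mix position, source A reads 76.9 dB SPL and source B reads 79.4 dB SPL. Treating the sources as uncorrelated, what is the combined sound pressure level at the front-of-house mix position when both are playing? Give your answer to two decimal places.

Incoherent sources sum as intensities:
L_total = 10·log₁₀(10^(76.9/10) + 10^(79.4/10)) = 10·log₁₀(136100000) = 81.34 dB SPL.

81.34 dB SPL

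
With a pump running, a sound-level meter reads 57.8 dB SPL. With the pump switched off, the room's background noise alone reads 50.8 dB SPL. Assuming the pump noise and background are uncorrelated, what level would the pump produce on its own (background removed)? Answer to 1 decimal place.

Remove the background by subtracting linear intensities:
L_src = 10·log₁₀(10^(57.8/10) − 10^(50.8/10)) = 10·log₁₀(482300) = 56.8 dB SPL.

56.8 dB SPL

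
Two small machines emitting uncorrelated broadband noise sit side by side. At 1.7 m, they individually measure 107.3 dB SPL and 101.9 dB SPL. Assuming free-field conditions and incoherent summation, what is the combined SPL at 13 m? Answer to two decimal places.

90.73 dB SPL

Combined at 1.7 m: 10·log₁₀(10^(107.3/10)+10^(101.9/10)) = 108.401 dB SPL.
Then apply −20·log₁₀(13/1.7) = -17.670 dB → 90.73 dB SPL.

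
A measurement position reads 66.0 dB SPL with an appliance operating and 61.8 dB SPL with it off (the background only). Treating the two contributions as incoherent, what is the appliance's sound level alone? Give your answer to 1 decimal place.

Background correction is a power subtraction:
L_src = 10·log₁₀(10^(66.0/10) − 10^(61.8/10)) = 10·log₁₀(2468000) = 63.9 dB SPL.

63.9 dB SPL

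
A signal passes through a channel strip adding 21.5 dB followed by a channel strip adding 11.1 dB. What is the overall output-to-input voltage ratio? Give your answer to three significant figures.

Net gain = 21.5 + 11.1 = 32.6 dB.
Voltage ratio = 10^(32.6/20) = 42.7.

42.7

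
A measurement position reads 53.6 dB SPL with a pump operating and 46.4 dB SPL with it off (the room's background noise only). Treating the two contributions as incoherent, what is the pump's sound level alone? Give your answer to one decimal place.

52.7 dB SPL

Background correction is a power subtraction:
L_src = 10·log₁₀(10^(53.6/10) − 10^(46.4/10)) = 10·log₁₀(185400) = 52.7 dB SPL.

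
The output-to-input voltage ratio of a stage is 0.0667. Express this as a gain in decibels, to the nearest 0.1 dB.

-23.5 dB

For a voltage ratio, dB = 20·log₁₀(V₂/V₁).
20·log₁₀(0.0667) = -23.5 dB.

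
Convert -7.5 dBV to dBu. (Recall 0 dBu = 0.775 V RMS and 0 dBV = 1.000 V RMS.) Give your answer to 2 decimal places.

The offset between the scales is 20·log₁₀(0.775/1.000) = −2.214 dB.
So dBu = -7.5 + 2.214 = -5.29 dBu.

-5.29 dBu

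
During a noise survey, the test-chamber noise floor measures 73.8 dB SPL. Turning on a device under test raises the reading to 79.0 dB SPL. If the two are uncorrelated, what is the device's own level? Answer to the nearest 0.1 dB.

Background correction is a power subtraction:
L_src = 10·log₁₀(10^(79.0/10) − 10^(73.8/10)) = 10·log₁₀(55440000) = 77.4 dB SPL.

77.4 dB SPL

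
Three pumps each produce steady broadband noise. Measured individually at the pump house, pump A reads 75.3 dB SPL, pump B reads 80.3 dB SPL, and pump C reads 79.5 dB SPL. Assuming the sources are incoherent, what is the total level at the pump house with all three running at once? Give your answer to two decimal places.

Incoherent sources sum as intensities:
L_total = 10·log₁₀(10^(75.3/10) + 10^(80.3/10) + 10^(79.5/10)) = 10·log₁₀(230200000) = 83.62 dB SPL.

83.62 dB SPL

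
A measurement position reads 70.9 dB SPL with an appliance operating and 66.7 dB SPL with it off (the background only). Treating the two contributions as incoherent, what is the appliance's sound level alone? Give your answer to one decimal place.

Remove the background by subtracting linear intensities:
L_src = 10·log₁₀(10^(70.9/10) − 10^(66.7/10)) = 10·log₁₀(7625000) = 68.8 dB SPL.

68.8 dB SPL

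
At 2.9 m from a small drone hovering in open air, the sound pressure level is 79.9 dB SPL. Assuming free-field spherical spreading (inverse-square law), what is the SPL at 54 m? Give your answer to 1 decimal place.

Free-field point source: level drops by 20·log₁₀ of the distance ratio.
ΔL = −20·log₁₀(54/2.9) = -25.40 dB, so L₂ = 79.9 + (-25.40) = 54.5 dB SPL.

54.5 dB SPL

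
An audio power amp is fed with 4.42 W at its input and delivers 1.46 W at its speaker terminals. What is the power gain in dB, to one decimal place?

-4.8 dB

For a power ratio, dB = 10·log₁₀(P₂/P₁).
10·log₁₀(1.46/4.42) = 10·log₁₀(0.3303) = -4.8 dB.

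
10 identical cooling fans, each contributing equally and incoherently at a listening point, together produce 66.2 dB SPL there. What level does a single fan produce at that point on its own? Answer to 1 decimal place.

10 equal incoherent sources add 10·log₁₀(10) = 10.00 dB over one source.
L_one = 66.2 − 10.00 = 56.2 dB SPL.

56.2 dB SPL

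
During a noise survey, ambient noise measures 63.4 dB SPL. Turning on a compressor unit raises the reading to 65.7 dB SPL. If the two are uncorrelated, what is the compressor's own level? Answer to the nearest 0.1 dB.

61.8 dB SPL

Subtract intensities: L_src = 10·log₁₀(10^(L_total/10) − 10^(L_bg/10)).
L_src = 10·log₁₀(10^(65.7/10) − 10^(63.4/10)) = 10·log₁₀(1528000) = 61.8 dB SPL.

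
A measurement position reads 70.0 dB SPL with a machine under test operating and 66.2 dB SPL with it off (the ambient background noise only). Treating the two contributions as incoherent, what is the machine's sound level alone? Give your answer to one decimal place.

67.7 dB SPL

Subtract intensities: L_src = 10·log₁₀(10^(L_total/10) − 10^(L_bg/10)).
L_src = 10·log₁₀(10^(70.0/10) − 10^(66.2/10)) = 10·log₁₀(5831000) = 67.7 dB SPL.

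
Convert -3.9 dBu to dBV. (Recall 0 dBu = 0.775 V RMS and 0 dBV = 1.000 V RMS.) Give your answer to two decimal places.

The offset between the scales is 20·log₁₀(0.775/1.000) = −2.214 dB.
So dBV = -3.9 − 2.214 = -6.11 dBV.

-6.11 dBV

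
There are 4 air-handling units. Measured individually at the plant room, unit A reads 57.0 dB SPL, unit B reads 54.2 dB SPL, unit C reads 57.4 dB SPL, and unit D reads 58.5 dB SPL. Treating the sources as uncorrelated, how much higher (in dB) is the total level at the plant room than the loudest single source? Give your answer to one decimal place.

4.6 dB

Uncorrelated sources add in intensity (power), not in dB.
L_total = 10·log₁₀(10^(57.0/10) + 10^(54.2/10) + 10^(57.4/10) + 10^(58.5/10)) = 63.06 dB SPL.
Excess over the loudest (58.5 dB): 63.06 − 58.5 = 4.6 dB.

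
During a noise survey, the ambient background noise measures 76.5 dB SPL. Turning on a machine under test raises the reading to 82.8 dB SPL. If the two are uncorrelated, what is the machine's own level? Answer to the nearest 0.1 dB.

Subtract intensities: L_src = 10·log₁₀(10^(L_total/10) − 10^(L_bg/10)).
L_src = 10·log₁₀(10^(82.8/10) − 10^(76.5/10)) = 10·log₁₀(145900000) = 81.6 dB SPL.

81.6 dB SPL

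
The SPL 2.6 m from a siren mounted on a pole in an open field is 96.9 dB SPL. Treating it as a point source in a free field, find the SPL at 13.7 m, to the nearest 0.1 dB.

Inverse-square spreading gives ΔL = −20·log₁₀(d₂/d₁).
ΔL = −20·log₁₀(13.7/2.6) = -14.43 dB, so L₂ = 96.9 + (-14.43) = 82.5 dB SPL.

82.5 dB SPL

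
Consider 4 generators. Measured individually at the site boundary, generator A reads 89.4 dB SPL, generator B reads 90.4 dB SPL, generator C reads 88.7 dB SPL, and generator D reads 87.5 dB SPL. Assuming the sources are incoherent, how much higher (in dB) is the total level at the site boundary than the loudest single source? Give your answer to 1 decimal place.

Uncorrelated sources add in intensity (power), not in dB.
L_total = 10·log₁₀(10^(89.4/10) + 10^(90.4/10) + 10^(88.7/10) + 10^(87.5/10)) = 95.15 dB SPL.
Excess over the loudest (90.4 dB): 95.15 − 90.4 = 4.7 dB.

4.7 dB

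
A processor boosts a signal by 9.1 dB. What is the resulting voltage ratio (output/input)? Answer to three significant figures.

2.85

Voltage ratio = 10^(dB/20).
10^(9.1/20) = 10^(0.4550) = 2.85.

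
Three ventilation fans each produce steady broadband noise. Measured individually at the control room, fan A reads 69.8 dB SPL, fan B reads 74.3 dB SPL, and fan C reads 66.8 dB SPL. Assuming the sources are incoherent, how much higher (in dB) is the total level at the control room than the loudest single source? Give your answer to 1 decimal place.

Add the sources as powers (linear), then convert back to dB:
L_total = 10·log₁₀(10^(69.8/10) + 10^(74.3/10) + 10^(66.8/10)) = 76.15 dB SPL.
Excess over the loudest (74.3 dB): 76.15 − 74.3 = 1.9 dB.

1.9 dB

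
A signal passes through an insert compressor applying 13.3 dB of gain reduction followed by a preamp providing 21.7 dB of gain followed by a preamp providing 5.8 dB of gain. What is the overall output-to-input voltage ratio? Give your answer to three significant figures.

Net gain = (−13.3) + 21.7 + 5.8 = 14.2 dB.
Voltage ratio = 10^(14.2/20) = 5.13.

5.13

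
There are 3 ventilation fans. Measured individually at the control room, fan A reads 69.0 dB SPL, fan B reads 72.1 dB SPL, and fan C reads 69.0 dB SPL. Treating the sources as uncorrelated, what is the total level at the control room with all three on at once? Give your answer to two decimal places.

75.07 dB SPL

Incoherent sources sum as intensities:
L_total = 10·log₁₀(10^(69.0/10) + 10^(72.1/10) + 10^(69.0/10)) = 10·log₁₀(32100000) = 75.07 dB SPL.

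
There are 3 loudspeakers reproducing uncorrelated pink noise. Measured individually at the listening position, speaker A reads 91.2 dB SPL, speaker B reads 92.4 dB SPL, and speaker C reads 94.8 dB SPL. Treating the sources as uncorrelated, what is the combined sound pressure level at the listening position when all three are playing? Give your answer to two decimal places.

97.84 dB SPL

Uncorrelated sources add in intensity (power), not in dB.
L_total = 10·log₁₀(10^(91.2/10) + 10^(92.4/10) + 10^(94.8/10)) = 10·log₁₀(6076000000) = 97.84 dB SPL.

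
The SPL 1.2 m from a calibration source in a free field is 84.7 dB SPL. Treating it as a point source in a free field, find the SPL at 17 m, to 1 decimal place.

61.7 dB SPL

Free-field point source: level drops by 20·log₁₀ of the distance ratio.
ΔL = −20·log₁₀(17/1.2) = -23.03 dB, so L₂ = 84.7 + (-23.03) = 61.7 dB SPL.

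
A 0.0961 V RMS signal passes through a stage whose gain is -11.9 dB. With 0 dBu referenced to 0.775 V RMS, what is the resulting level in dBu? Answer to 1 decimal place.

Input level: 20·log₁₀(0.0961/0.775) = -18.13 dBu.
Output: -18.13 − 11.9 = -30.0 dBu.

-30.0 dBu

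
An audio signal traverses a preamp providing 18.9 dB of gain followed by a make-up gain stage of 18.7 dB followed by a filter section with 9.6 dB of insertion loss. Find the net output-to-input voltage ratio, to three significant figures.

Net gain = 18.9 + 18.7 + (−9.6) = 28.0 dB.
Voltage ratio = 10^(28.0/20) = 25.1.

25.1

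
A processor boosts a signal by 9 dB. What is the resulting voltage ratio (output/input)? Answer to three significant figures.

2.82

Voltage ratio = 10^(dB/20).
10^(9/20) = 10^(0.4500) = 2.82.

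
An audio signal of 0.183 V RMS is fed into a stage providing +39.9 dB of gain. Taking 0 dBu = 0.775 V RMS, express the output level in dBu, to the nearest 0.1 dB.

+27.4 dBu

Input level: 20·log₁₀(0.183/0.775) = -12.54 dBu.
Output: -12.54 + 39.9 = +27.4 dBu.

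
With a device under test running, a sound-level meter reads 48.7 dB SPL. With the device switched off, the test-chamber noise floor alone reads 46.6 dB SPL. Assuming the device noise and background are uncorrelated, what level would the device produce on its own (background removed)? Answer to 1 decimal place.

44.5 dB SPL

Subtract intensities: L_src = 10·log₁₀(10^(L_total/10) − 10^(L_bg/10)).
L_src = 10·log₁₀(10^(48.7/10) − 10^(46.6/10)) = 10·log₁₀(28420) = 44.5 dB SPL.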